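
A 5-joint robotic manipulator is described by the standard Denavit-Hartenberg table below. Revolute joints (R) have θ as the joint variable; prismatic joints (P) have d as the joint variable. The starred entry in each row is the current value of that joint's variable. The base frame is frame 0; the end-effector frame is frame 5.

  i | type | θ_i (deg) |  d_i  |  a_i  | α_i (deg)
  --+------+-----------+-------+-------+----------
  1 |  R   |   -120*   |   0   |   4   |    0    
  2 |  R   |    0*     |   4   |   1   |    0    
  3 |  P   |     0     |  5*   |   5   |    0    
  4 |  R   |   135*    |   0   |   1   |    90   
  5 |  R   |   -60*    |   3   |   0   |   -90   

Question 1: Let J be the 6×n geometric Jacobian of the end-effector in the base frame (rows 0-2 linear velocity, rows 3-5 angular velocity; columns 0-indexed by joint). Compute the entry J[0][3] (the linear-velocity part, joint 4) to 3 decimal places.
axis z_3 = (0.0000,0.0000,1.0000); lever o_n−o_3 = (1.7424,-2.6390,0.0000)
cross product → J_v[:, 3] = (2.6390,1.7424,-0.0000)
J_ω[:, 3] = z_3
entry J[0][3] = 2.6390

2.639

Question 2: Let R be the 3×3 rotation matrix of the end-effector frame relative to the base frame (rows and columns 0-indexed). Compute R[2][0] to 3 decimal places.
End-effector x-axis (col 0 of R) = (0.4830,0.1294,-0.8660)
R[2][0] = -0.8660

-0.866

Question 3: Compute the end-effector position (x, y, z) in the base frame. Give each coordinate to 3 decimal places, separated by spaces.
after link 1: o_1 = (-2.0000, -3.4641, 0.0000)
after link 2: o_2 = (-2.5000, -4.3301, 4.0000)
after link 3: o_3 = (-5.0000, -8.6603, 9.0000)
after link 4: o_4 = (-4.0341, -8.4014, 9.0000)
after link 5: o_5 = (-3.2576, -11.2992, 9.0000)

-3.258 -11.299 9.000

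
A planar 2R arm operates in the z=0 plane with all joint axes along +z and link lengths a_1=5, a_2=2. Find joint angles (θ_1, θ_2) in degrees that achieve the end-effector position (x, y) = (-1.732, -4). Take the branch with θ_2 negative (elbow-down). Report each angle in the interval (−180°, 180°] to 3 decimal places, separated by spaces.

-89.999 -120.001

cos θ_2 = (18.9998−5²−2²)/(2·5·2) = -0.5000; θ_2 = -120.0006° (elbow-down)
β = atan2(-4.0000,-1.7320) = -113.4126°; ψ = atan2(-1.7320,4.0000) = -23.4132°
θ_1 = β − ψ = -89.9994°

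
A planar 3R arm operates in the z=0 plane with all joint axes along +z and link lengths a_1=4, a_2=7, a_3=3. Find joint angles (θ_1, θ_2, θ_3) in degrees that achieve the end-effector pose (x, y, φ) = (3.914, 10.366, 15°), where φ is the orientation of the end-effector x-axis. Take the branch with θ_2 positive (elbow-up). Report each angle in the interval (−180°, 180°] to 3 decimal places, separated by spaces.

wrist centre = target − a_3·(cos φ, sin φ) = (1.0162, 9.5895)
cos θ_2 = (92.9920−4²−7²)/(2·4·7) = 0.4999; θ_2 = 60.0094° (elbow-up)
β = atan2(9.5895,1.0162) = 83.9508°; ψ = atan2(6.0628,7.4990) = 38.9546°
θ_1 = β − ψ = 44.9962°
θ_3 = φ − θ_1 − θ_2 = -90.0056° (wrapped to (-180°,180°])

44.996 60.009 -90.006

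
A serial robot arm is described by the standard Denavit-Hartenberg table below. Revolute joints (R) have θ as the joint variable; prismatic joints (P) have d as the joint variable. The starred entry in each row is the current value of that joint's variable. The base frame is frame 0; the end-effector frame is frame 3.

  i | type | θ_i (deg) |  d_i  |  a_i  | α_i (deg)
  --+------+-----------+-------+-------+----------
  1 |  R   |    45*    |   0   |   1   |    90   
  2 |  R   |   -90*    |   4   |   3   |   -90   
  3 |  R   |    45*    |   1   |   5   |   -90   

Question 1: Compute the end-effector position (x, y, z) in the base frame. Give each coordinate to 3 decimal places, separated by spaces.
after link 1: o_1 = (0.7071, 0.7071, 0.0000)
after link 2: o_2 = (3.5355, -2.1213, -3.0000)
after link 3: o_3 = (1.7426, 1.0858, -6.5355)

1.743 1.086 -6.536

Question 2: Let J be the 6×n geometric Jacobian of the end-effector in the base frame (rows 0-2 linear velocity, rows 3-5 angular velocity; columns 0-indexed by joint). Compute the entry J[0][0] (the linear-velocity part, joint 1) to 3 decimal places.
axis z_0 = ẑ; lever o_n−o_0 = (1.7426,1.0858,-6.5355)
cross product → J_v[:, 0] = (-1.0858,1.7426,0.0000)
J_ω[:, 0] = z_0
entry J[0][0] = -1.0858

-1.086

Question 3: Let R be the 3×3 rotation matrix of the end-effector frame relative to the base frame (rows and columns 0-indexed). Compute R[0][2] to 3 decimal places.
-0.500

End-effector z-axis (col 2 of R) = (-0.5000,0.5000,0.7071)
R[0][2] = -0.5000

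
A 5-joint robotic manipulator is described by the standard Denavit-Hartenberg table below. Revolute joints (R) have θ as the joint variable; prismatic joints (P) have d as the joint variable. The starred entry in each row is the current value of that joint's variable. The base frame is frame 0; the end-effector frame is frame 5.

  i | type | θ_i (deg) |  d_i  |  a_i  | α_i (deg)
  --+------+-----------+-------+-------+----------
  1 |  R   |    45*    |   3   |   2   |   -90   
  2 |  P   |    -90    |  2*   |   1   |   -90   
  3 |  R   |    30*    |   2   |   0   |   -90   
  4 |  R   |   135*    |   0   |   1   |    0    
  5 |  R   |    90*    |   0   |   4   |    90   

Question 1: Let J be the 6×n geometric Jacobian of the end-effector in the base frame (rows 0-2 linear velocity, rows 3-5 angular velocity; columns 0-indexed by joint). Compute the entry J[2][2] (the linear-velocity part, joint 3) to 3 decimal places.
axis z_2 = (0.7071,0.7071,-0.0000); lever o_n−o_2 = (1.6642,4.1642,-3.0619)
cross product → J_v[:, 2] = (-2.1651,2.1651,1.7678)
J_ω[:, 2] = z_2
entry J[2][2] = 1.7678

1.768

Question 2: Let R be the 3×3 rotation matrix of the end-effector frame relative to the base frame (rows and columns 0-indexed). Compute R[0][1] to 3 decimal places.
0.612

End-effector y-axis (col 1 of R) = (0.6124,-0.6124,-0.5000)
R[0][1] = 0.6124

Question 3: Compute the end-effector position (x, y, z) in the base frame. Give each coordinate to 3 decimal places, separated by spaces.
1.664 6.993 0.938

after link 1: o_1 = (1.4142, 1.4142, 3.0000)
after link 2: o_2 = (0.0000, 2.8284, 4.0000)
after link 3: o_3 = (1.4142, 4.2426, 4.0000)
after link 4: o_4 = (0.6642, 3.9926, 3.3876)
after link 5: o_5 = (1.6642, 6.9926, 0.9381)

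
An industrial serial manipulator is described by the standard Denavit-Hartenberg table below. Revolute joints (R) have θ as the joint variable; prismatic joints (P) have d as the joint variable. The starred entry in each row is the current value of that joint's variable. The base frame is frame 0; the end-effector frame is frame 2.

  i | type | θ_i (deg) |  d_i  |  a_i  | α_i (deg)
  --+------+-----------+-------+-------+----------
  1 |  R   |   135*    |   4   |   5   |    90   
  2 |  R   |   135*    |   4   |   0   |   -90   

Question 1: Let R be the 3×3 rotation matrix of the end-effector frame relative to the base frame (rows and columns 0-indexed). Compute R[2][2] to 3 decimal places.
-0.707

End-effector z-axis (col 2 of R) = (0.5000,-0.5000,-0.7071)
R[2][2] = -0.7071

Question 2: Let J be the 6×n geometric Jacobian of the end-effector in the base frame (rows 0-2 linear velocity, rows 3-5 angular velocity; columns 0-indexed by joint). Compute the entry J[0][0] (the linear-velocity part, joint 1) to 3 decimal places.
axis z_0 = ẑ; lever o_n−o_0 = (-0.7071,6.3640,4.0000)
cross product → J_v[:, 0] = (-6.3640,-0.7071,0.0000)
J_ω[:, 0] = z_0
entry J[0][0] = -6.3640

-6.364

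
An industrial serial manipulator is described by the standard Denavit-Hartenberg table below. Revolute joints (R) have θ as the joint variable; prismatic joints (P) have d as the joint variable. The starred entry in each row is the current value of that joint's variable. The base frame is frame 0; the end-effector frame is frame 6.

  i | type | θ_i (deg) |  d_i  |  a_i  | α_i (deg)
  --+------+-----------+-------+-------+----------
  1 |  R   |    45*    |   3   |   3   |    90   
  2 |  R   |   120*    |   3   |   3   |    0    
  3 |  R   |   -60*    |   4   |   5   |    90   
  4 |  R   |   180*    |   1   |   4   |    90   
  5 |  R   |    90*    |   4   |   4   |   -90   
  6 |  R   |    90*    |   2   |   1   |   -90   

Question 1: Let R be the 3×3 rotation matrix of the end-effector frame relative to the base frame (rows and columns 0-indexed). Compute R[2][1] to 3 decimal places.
End-effector y-axis (col 1 of R) = (-0.3536,-0.3536,-0.8660)
R[2][1] = -0.8660

-0.866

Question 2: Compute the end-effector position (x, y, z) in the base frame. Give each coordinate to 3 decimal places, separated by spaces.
12.254 -1.888 5.696

after link 1: o_1 = (2.1213, 2.1213, 3.0000)
after link 2: o_2 = (3.1820, -1.0607, 5.5981)
after link 3: o_3 = (7.7782, -2.1213, 9.9282)
after link 4: o_4 = (6.9763, -2.9232, 5.9641)
after link 5: o_5 = (12.2543, -3.3021, 3.9641)
after link 6: o_6 = (12.2543, -1.8879, 5.6962)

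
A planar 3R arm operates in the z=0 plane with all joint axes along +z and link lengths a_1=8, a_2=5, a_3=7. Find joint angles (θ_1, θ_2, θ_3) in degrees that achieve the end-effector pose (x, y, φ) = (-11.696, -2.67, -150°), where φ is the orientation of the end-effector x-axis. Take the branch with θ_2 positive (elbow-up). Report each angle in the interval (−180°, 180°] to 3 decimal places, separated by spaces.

wrist centre = target − a_3·(cos φ, sin φ) = (-5.6338, 0.8300)
cos θ_2 = (32.4289−8²−5²)/(2·8·5) = -0.7071; θ_2 = 135.0026° (elbow-up)
β = atan2(0.8300,-5.6338) = 171.6192°; ψ = atan2(3.5354,4.4643) = 38.3764°
θ_1 = β − ψ = 133.2428°
θ_3 = φ − θ_1 − θ_2 = -58.2454° (wrapped to (-180°,180°])

133.243 135.003 -58.245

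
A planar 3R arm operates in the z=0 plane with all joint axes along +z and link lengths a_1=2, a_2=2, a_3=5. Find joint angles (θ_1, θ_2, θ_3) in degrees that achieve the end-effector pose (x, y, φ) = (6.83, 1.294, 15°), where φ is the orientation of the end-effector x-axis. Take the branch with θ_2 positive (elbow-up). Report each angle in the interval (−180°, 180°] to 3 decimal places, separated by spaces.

wrist centre = target − a_3·(cos φ, sin φ) = (2.0004, -0.0001)
cos θ_2 = (4.0015−2²−2²)/(2·2·2) = -0.4998; θ_2 = 119.9877° (elbow-up)
β = atan2(-0.0001,2.0004) = -0.0027°; ψ = atan2(1.7323,1.0004) = 59.9939°
θ_1 = β − ψ = -59.9966°
θ_3 = φ − θ_1 − θ_2 = -44.9911° (wrapped to (-180°,180°])

-59.997 119.988 -44.991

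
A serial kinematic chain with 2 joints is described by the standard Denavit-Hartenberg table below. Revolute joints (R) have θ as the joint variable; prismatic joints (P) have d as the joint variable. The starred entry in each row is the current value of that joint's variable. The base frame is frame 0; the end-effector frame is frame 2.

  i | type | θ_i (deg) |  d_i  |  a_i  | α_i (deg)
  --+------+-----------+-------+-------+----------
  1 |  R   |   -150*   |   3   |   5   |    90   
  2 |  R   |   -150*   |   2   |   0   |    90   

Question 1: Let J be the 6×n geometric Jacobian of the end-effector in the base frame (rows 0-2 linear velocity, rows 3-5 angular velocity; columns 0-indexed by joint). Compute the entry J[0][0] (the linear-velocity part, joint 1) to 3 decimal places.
0.768

axis z_0 = ẑ; lever o_n−o_0 = (-5.3301,-0.7679,3.0000)
cross product → J_v[:, 0] = (0.7679,-5.3301,0.0000)
J_ω[:, 0] = z_0
entry J[0][0] = 0.7679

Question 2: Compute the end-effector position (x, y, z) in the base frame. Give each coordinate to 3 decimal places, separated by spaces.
after link 1: o_1 = (-4.3301, -2.5000, 3.0000)
after link 2: o_2 = (-5.3301, -0.7679, 3.0000)

-5.330 -0.768 3.000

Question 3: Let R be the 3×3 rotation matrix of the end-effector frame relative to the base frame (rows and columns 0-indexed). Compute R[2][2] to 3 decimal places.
End-effector z-axis (col 2 of R) = (0.4330,0.2500,0.8660)
R[2][2] = 0.8660

0.866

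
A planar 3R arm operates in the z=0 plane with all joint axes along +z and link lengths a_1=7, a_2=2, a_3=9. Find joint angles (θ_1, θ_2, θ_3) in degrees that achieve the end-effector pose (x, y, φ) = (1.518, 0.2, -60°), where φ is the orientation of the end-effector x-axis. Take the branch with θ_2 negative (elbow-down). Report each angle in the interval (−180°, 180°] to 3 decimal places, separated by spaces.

119.997 -44.997 -135.000

wrist centre = target − a_3·(cos φ, sin φ) = (-2.9820, 7.9942)
cos θ_2 = (72.8000−7²−2²)/(2·7·2) = 0.7071; θ_2 = -44.9970° (elbow-down)
β = atan2(7.9942,-2.9820) = 110.4565°; ψ = atan2(-1.4141,8.4143) = -9.5402°
θ_1 = β − ψ = 119.9967°
θ_3 = φ − θ_1 − θ_2 = -134.9997° (wrapped to (-180°,180°])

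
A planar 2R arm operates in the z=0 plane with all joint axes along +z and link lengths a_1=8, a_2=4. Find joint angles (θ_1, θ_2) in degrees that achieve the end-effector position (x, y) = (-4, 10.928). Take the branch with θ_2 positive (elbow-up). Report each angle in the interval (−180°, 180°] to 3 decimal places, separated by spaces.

cos θ_2 = (135.4212−8²−4²)/(2·8·4) = 0.8660; θ_2 = 30.0080° (elbow-up)
β = atan2(10.9280,-4.0000) = 110.1043°; ψ = atan2(2.0005,11.4638) = 9.8987°
θ_1 = β − ψ = 100.2056°

100.206 30.008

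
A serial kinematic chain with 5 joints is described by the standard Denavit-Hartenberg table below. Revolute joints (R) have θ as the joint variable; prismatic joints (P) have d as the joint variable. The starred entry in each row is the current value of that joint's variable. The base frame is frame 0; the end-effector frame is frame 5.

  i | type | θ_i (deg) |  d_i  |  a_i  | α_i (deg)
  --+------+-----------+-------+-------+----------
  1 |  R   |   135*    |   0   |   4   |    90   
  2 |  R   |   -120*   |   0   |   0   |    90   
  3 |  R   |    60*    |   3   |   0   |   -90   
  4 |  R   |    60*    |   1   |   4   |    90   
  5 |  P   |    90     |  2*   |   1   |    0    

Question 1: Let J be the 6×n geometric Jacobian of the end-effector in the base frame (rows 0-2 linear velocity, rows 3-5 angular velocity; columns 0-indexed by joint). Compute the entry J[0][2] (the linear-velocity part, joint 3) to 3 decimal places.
axis z_2 = (0.6124,-0.6124,0.5000); lever o_n−o_2 = (3.3680,2.6170,0.1519)
cross product → J_v[:, 2] = (-1.4015,1.5910,3.6651)
J_ω[:, 2] = z_2
entry J[0][2] = -1.4015

-1.402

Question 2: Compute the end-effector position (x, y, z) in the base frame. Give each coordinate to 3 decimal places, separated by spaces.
0.540 5.445 0.152

after link 1: o_1 = (-2.8284, 2.8284, 0.0000)
after link 2: o_2 = (-2.8284, 2.8284, 0.0000)
after link 3: o_3 = (-0.9913, 0.9913, 1.5000)
after link 4: o_4 = (-1.4870, 4.6436, -0.3481)
after link 5: o_5 = (0.5396, 5.4454, 0.1519)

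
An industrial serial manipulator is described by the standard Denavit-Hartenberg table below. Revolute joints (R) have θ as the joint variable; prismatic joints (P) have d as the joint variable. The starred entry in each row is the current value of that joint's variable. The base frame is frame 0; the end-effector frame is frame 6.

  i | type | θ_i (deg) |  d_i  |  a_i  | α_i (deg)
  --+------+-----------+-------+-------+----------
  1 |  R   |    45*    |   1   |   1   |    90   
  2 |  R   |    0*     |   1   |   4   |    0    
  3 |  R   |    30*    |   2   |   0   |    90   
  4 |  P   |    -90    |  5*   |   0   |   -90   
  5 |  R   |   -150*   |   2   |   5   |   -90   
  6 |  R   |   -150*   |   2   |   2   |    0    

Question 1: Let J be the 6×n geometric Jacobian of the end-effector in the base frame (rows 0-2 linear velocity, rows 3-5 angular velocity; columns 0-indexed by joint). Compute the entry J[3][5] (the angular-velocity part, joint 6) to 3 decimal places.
axis z_5 = (-0.0474,0.6597,-0.7500); lever o_n−o_5 = (-0.8492,2.6863,-0.2500)
cross product → J_v[:, 5] = (1.8498,0.6251,0.4330)
J_ω[:, 5] = z_5
entry J[3][5] = -0.0474

-0.047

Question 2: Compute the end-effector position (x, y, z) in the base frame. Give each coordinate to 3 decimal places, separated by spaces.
after link 1: o_1 = (0.7071, 0.7071, 1.0000)
after link 2: o_2 = (4.2426, 2.8284, 1.0000)
after link 3: o_3 = (5.6569, 1.4142, 1.0000)
after link 4: o_4 = (7.4246, 3.1820, -3.3301)
after link 5: o_5 = (12.5951, 2.2287, -4.4952)
after link 6: o_6 = (11.7459, 4.9151, -4.7452)

11.746 4.915 -4.745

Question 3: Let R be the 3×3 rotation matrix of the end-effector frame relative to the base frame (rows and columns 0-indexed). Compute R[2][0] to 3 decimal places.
End-effector x-axis (col 0 of R) = (-0.3772,0.6834,0.6250)
R[2][0] = 0.6250

0.625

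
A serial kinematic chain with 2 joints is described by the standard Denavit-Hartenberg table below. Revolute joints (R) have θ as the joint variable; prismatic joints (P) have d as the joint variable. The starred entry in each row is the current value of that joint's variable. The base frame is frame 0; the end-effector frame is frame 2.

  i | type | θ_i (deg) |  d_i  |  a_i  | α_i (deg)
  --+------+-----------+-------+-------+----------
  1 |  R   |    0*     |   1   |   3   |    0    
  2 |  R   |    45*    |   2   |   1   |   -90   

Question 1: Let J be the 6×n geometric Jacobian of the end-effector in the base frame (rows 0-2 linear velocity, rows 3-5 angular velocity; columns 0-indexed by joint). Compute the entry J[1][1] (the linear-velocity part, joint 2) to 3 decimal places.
axis z_1 = (0.0000,0.0000,1.0000); lever o_n−o_1 = (0.7071,0.7071,2.0000)
cross product → J_v[:, 1] = (-0.7071,0.7071,0.0000)
J_ω[:, 1] = z_1
entry J[1][1] = 0.7071

0.707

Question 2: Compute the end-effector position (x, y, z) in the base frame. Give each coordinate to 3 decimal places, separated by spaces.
after link 1: o_1 = (3.0000, 0.0000, 1.0000)
after link 2: o_2 = (3.7071, 0.7071, 3.0000)

3.707 0.707 3.000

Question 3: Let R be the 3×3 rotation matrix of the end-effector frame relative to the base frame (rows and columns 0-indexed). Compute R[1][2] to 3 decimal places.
End-effector z-axis (col 2 of R) = (-0.7071,0.7071,0.0000)
R[1][2] = 0.7071

0.707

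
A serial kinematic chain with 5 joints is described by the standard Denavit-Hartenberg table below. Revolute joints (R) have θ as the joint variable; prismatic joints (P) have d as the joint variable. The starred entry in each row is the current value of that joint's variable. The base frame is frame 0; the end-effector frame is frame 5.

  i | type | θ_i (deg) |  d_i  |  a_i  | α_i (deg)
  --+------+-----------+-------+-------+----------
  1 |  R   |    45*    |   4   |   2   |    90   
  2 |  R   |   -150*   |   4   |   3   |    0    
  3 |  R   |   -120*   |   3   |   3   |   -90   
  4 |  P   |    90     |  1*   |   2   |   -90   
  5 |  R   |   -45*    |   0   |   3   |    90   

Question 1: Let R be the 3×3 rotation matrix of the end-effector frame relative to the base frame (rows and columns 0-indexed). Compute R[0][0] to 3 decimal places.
End-effector x-axis (col 0 of R) = (-1.0000,0.0000,-0.0000)
R[0][0] = -1.0000

-1.000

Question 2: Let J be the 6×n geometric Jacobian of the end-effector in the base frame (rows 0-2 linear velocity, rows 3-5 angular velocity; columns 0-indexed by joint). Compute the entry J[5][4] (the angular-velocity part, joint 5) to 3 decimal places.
axis z_4 = (0.0000,0.0000,-1.0000); lever o_n−o_4 = (-3.0000,0.0000,0.0000)
cross product → J_v[:, 4] = (0.0000,3.0000,0.0000)
J_ω[:, 4] = z_4
entry J[5][4] = -1.0000

-1.000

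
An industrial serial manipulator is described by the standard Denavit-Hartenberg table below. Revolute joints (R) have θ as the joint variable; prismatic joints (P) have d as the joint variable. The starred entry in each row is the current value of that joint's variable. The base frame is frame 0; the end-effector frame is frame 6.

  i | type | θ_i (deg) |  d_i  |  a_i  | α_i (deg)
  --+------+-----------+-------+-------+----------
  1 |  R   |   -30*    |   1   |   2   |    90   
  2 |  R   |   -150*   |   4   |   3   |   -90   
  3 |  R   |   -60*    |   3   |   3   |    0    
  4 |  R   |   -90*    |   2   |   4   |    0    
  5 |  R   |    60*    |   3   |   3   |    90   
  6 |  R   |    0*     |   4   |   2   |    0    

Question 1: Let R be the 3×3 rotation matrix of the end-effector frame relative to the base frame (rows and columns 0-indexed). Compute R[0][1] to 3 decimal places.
End-effector y-axis (col 1 of R) = (0.4330,-0.2500,-0.8660)
R[0][1] = 0.4330

0.433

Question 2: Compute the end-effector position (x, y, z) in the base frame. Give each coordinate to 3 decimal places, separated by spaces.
after link 1: o_1 = (1.7321, -1.0000, 1.0000)
after link 2: o_2 = (-2.5179, -3.1651, -0.5000)
after link 3: o_3 = (-3.6429, -5.5155, -3.8481)
after link 4: o_4 = (-1.1788, -9.2476, -3.8481)
after link 5: o_5 = (-1.3798, -12.5957, -6.4462)
after link 6: o_6 = (0.6202, -16.0598, -4.4462)

0.620 -16.060 -4.446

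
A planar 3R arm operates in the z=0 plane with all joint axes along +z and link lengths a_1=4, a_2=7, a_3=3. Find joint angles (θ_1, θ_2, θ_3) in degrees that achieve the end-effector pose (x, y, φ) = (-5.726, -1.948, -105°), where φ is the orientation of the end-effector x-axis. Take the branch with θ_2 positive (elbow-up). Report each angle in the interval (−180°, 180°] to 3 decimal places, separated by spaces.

68.272 135.003 51.725

wrist centre = target − a_3·(cos φ, sin φ) = (-4.9495, 0.9498)
cos θ_2 = (25.4001−4²−7²)/(2·4·7) = -0.7071; θ_2 = 135.0028° (elbow-up)
β = atan2(0.9498,-4.9495) = 169.1374°; ψ = atan2(4.9495,-0.9500) = 100.8651°
θ_1 = β − ψ = 68.2724°
θ_3 = φ − θ_1 − θ_2 = 51.7248° (wrapped to (-180°,180°])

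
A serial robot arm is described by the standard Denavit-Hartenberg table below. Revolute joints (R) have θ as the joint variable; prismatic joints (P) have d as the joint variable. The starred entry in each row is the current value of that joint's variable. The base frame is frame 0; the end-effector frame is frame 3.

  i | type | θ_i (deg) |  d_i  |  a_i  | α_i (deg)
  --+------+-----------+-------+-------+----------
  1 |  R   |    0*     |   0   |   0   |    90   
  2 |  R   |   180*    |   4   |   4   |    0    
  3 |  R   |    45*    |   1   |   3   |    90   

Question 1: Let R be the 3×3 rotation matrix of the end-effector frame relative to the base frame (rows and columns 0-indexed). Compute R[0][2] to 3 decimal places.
-0.707

End-effector z-axis (col 2 of R) = (-0.7071,-0.0000,0.7071)
R[0][2] = -0.7071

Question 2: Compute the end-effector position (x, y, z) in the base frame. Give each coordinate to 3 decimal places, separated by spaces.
-6.121 -5.000 -2.121

after link 1: o_1 = (0.0000, 0.0000, 0.0000)
after link 2: o_2 = (-4.0000, -4.0000, 0.0000)
after link 3: o_3 = (-6.1213, -5.0000, -2.1213)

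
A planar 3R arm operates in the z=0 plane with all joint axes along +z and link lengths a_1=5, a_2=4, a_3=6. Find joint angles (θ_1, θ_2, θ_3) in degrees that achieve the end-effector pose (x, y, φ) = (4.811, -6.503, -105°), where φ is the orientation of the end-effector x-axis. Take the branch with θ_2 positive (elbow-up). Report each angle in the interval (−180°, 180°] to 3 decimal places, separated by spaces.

-45.003 90.000 -149.997

wrist centre = target − a_3·(cos φ, sin φ) = (6.3639, -0.7074)
cos θ_2 = (40.9999−5²−4²)/(2·5·4) = -0.0000; θ_2 = 90.0002° (elbow-up)
β = atan2(-0.7074,6.3639) = -6.3432°; ψ = atan2(4.0000,5.0000) = 38.6599°
θ_1 = β − ψ = -45.0031°
θ_3 = φ − θ_1 − θ_2 = -149.9970° (wrapped to (-180°,180°])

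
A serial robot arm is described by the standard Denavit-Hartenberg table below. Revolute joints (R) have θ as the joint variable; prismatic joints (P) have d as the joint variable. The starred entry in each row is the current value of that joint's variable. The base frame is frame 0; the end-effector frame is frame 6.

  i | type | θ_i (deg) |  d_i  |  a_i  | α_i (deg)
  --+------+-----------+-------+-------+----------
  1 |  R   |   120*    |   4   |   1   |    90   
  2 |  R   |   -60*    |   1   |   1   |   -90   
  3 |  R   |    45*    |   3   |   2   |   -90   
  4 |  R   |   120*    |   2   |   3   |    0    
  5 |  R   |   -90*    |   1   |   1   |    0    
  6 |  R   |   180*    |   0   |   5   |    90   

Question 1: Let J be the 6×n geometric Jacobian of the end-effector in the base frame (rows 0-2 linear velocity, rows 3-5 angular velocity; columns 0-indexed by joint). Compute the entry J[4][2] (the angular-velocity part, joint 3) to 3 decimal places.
0.750

axis z_2 = (-0.4330,0.7500,0.5000); lever o_n−o_2 = (-0.0077,-0.0374,4.8532)
cross product → J_v[:, 2] = (3.6586,2.0976,0.0220)
J_ω[:, 2] = z_2
entry J[4][2] = 0.7500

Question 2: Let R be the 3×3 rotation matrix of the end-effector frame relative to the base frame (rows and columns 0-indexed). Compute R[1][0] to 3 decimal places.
End-effector x-axis (col 0 of R) = (0.4669,0.4160,0.7803)
R[1][0] = 0.4160

0.416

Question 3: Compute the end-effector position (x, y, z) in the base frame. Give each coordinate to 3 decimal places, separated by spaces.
0.108 1.762 7.987

after link 1: o_1 = (-0.5000, 0.8660, 4.0000)
after link 2: o_2 = (0.1160, 1.7990, 3.1340)
after link 3: o_3 = (-2.7613, 3.9543, 3.4092)
after link 4: o_4 = (-1.3238, 0.7573, 4.2535)
after link 5: o_5 = (-2.2263, -0.3184, 4.0855)
after link 6: o_6 = (0.1083, 1.7617, 7.9872)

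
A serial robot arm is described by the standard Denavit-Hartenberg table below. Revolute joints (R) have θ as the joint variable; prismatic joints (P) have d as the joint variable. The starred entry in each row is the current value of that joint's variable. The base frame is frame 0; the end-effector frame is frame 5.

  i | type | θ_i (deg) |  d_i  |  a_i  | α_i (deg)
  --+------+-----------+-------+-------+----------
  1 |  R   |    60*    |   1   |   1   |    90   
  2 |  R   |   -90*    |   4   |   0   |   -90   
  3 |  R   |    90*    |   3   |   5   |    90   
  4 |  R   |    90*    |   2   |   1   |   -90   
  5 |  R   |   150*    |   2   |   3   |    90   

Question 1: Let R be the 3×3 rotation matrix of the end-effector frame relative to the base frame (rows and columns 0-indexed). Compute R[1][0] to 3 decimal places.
-0.750

End-effector x-axis (col 0 of R) = (-0.4330,-0.7500,0.5000)
R[1][0] = -0.7500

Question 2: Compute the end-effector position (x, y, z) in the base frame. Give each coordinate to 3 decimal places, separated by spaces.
after link 1: o_1 = (0.5000, 0.8660, 1.0000)
after link 2: o_2 = (3.9641, -1.1340, 1.0000)
after link 3: o_3 = (1.1340, 3.9641, 1.0000)
after link 4: o_4 = (1.6340, 4.8301, -1.0000)
after link 5: o_5 = (2.0670, 1.5801, 0.5000)

2.067 1.580 0.500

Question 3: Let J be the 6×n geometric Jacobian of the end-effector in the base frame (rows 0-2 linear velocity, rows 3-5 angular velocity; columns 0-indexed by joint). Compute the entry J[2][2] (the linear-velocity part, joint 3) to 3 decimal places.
axis z_2 = (0.5000,0.8660,0.0000); lever o_n−o_2 = (-1.8971,2.7141,-0.5000)
cross product → J_v[:, 2] = (-0.4330,0.2500,3.0000)
J_ω[:, 2] = z_2
entry J[2][2] = 3.0000

3.000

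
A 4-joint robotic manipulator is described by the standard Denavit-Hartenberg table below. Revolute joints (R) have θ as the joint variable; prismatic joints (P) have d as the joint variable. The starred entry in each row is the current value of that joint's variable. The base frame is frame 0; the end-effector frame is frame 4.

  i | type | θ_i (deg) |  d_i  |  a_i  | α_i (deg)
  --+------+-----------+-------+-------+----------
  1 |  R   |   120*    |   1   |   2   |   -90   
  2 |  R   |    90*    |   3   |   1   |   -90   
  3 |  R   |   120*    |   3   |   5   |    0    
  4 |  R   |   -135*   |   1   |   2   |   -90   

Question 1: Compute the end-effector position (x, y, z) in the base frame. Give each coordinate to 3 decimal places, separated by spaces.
after link 1: o_1 = (-1.0000, 1.7321, 1.0000)
after link 2: o_2 = (-3.5981, 0.2321, 0.0000)
after link 3: o_3 = (1.6519, -0.2010, 2.5000)
after link 4: o_4 = (1.7036, -1.3258, 0.5681)

1.704 -1.326 0.568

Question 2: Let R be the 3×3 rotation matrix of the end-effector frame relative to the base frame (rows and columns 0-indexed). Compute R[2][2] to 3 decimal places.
End-effector z-axis (col 2 of R) = (0.8365,0.4830,-0.2588)
R[2][2] = -0.2588

-0.259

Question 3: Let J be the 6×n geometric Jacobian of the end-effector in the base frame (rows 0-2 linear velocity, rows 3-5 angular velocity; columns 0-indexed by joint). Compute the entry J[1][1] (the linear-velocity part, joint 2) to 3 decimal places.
axis z_1 = (-0.8660,-0.5000,0.0000); lever o_n−o_1 = (2.7036,-3.0579,-0.4319)
cross product → J_v[:, 1] = (0.2159,-0.3740,4.0000)
J_ω[:, 1] = z_1
entry J[1][1] = -0.3740

-0.374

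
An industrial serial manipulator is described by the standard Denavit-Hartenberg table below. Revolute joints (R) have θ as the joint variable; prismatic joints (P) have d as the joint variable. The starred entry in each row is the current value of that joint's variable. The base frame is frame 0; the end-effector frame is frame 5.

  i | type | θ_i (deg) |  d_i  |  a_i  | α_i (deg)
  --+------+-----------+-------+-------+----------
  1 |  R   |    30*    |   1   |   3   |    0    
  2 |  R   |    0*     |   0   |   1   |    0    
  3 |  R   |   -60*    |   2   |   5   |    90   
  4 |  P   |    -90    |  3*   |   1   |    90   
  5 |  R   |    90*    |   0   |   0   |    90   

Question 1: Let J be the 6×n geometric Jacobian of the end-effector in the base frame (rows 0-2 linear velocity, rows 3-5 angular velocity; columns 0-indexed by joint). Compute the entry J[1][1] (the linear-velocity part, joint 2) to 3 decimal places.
3.696

axis z_1 = (0.0000,0.0000,1.0000); lever o_n−o_1 = (3.6962,-4.5981,1.0000)
cross product → J_v[:, 1] = (4.5981,3.6962,-0.0000)
J_ω[:, 1] = z_1
entry J[1][1] = 3.6962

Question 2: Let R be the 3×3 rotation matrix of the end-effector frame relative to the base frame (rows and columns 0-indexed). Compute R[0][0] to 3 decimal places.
-0.500

End-effector x-axis (col 0 of R) = (-0.5000,-0.8660,0.0000)
R[0][0] = -0.5000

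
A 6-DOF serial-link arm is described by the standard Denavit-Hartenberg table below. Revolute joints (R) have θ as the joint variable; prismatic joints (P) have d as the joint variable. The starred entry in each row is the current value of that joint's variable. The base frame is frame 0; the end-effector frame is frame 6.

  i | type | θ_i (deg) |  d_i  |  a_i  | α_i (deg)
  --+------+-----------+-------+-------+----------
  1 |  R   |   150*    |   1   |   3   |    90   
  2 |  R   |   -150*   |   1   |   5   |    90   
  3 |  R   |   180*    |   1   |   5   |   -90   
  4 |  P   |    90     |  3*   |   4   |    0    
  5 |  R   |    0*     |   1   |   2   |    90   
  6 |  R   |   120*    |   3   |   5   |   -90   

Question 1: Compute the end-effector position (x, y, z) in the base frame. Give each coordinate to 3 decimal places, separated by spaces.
-9.596 -2.924 0.335

after link 1: o_1 = (-2.5981, 1.5000, 1.0000)
after link 2: o_2 = (1.6519, 0.2010, -1.5000)
after link 3: o_3 = (-1.6651, 2.1160, 1.8660)
after link 4: o_4 = (-4.8971, 0.5179, -1.5981)
after link 5: o_5 = (-6.2631, 0.1519, -3.3301)
after link 6: o_6 = (-9.5957, -2.9240, 0.3349)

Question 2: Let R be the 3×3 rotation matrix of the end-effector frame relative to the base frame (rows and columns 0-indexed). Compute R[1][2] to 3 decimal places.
0.217

End-effector z-axis (col 2 of R) = (0.6250,0.2165,0.7500)
R[1][2] = 0.2165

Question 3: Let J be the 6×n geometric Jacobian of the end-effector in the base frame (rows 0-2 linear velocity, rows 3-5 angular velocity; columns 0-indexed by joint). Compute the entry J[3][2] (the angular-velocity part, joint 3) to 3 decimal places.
axis z_2 = (0.4330,-0.2500,0.8660); lever o_n−o_2 = (-11.2476,-3.1250,1.8349)
cross product → J_v[:, 2] = (2.2476,-10.5353,-4.1651)
J_ω[:, 2] = z_2
entry J[3][2] = 0.4330

0.433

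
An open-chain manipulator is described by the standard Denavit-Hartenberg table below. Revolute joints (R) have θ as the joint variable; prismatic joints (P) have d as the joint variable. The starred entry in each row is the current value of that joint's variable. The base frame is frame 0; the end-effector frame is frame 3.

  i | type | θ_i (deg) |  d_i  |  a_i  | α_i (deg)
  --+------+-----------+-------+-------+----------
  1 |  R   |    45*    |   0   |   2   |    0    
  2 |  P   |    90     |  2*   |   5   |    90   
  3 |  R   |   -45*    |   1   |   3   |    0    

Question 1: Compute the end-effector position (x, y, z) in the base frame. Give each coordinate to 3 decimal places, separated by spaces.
after link 1: o_1 = (1.4142, 1.4142, 0.0000)
after link 2: o_2 = (-2.1213, 4.9497, 2.0000)
after link 3: o_3 = (-2.9142, 7.1569, -0.1213)

-2.914 7.157 -0.121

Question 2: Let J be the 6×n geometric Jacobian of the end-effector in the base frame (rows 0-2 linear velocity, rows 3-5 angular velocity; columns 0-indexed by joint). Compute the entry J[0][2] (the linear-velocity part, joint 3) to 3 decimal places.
axis z_2 = (0.7071,0.7071,0.0000); lever o_n−o_2 = (-0.7929,2.2071,-2.1213)
cross product → J_v[:, 2] = (-1.5000,1.5000,2.1213)
J_ω[:, 2] = z_2
entry J[0][2] = -1.5000

-1.500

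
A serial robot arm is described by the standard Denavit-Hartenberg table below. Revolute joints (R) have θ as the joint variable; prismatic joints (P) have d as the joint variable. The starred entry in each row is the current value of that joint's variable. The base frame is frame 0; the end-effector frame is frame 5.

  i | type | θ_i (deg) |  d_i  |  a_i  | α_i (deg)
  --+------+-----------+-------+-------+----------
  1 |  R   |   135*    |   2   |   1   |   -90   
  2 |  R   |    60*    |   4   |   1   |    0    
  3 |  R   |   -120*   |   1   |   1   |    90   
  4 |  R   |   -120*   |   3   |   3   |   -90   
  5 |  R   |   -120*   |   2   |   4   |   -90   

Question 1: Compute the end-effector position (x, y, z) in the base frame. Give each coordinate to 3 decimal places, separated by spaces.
-0.107 -4.325 6.299

after link 1: o_1 = (-0.7071, 0.7071, 2.0000)
after link 2: o_2 = (-3.8891, -1.7678, 1.1340)
after link 3: o_3 = (-4.9497, -2.1213, 2.0000)
after link 4: o_4 = (-0.7452, -2.6517, 2.2010)
after link 5: o_5 = (-0.1074, -4.3247, 6.2990)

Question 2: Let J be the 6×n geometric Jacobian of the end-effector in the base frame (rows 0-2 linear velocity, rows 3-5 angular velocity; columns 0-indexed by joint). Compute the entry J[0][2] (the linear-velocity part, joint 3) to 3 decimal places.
-3.652

axis z_2 = (-0.7071,-0.7071,0.0000); lever o_n−o_2 = (3.7817,-2.5569,5.1651)
cross product → J_v[:, 2] = (-3.6523,3.6523,4.4821)
J_ω[:, 2] = z_2
entry J[0][2] = -3.6523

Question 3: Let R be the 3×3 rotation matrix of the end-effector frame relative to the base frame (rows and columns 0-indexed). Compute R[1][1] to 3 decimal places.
End-effector y-axis (col 1 of R) = (-0.0474,-0.6597,-0.7500)
R[1][1] = -0.6597

-0.660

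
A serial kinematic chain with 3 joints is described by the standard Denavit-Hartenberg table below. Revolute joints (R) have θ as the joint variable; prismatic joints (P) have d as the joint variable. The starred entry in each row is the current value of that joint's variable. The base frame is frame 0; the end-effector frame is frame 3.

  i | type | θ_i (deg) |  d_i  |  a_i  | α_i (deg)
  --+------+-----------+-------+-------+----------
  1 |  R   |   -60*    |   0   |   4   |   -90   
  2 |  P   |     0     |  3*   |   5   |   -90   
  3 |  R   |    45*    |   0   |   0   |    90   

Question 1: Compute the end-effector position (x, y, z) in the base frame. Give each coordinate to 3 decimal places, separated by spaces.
after link 1: o_1 = (2.0000, -3.4641, 0.0000)
after link 2: o_2 = (7.0981, -6.2942, 0.0000)
after link 3: o_3 = (7.0981, -6.2942, 0.0000)

7.098 -6.294 0.000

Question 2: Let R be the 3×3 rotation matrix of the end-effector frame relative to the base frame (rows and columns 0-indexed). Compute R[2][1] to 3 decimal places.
End-effector y-axis (col 1 of R) = (0.0000,0.0000,-1.0000)
R[2][1] = -1.0000

-1.000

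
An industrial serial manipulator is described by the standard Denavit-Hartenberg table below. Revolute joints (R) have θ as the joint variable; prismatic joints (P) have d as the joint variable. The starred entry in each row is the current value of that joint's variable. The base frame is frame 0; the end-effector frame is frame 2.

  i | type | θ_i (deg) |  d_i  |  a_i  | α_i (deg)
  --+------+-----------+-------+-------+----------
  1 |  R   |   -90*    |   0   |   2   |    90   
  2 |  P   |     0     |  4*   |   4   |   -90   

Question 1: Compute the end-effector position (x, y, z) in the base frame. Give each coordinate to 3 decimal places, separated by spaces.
-4.000 -6.000 0.000

after link 1: o_1 = (0.0000, -2.0000, 0.0000)
after link 2: o_2 = (-4.0000, -6.0000, 0.0000)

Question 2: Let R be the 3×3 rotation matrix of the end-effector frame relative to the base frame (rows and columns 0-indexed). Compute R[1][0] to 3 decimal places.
End-effector x-axis (col 0 of R) = (0.0000,-1.0000,0.0000)
R[1][0] = -1.0000

-1.000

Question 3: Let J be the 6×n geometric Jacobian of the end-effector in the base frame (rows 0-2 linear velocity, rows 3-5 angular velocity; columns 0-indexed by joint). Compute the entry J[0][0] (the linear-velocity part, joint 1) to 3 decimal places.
axis z_0 = ẑ; lever o_n−o_0 = (-4.0000,-6.0000,0.0000)
cross product → J_v[:, 0] = (6.0000,-4.0000,0.0000)
J_ω[:, 0] = z_0
entry J[0][0] = 6.0000

6.000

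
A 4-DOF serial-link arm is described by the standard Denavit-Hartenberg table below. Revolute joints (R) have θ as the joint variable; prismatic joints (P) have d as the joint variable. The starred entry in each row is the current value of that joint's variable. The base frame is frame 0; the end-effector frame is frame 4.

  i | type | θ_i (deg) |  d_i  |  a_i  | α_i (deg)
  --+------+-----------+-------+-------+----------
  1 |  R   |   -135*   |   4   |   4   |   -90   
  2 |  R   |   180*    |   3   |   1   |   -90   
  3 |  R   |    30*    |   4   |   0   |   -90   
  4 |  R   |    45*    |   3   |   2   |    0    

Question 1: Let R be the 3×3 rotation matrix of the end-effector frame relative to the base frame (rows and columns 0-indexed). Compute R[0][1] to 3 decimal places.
-0.183

End-effector y-axis (col 1 of R) = (-0.1830,-0.6830,-0.7071)
R[0][1] = -0.1830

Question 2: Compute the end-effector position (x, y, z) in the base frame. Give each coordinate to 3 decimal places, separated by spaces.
after link 1: o_1 = (-2.8284, -2.8284, 4.0000)
after link 2: o_2 = (0.0000, -4.2426, 4.0000)
after link 3: o_3 = (0.0000, -4.2426, 8.0000)
after link 4: o_4 = (-2.5318, -2.1002, 6.5858)

-2.532 -2.100 6.586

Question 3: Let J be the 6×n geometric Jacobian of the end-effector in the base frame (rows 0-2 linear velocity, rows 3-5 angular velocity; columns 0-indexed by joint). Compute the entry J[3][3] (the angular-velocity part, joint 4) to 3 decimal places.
axis z_3 = (-0.9659,0.2588,0.0000); lever o_n−o_3 = (-2.5318,2.1425,-1.4142)
cross product → J_v[:, 3] = (-0.3660,-1.3660,-1.4142)
J_ω[:, 3] = z_3
entry J[3][3] = -0.9659

-0.966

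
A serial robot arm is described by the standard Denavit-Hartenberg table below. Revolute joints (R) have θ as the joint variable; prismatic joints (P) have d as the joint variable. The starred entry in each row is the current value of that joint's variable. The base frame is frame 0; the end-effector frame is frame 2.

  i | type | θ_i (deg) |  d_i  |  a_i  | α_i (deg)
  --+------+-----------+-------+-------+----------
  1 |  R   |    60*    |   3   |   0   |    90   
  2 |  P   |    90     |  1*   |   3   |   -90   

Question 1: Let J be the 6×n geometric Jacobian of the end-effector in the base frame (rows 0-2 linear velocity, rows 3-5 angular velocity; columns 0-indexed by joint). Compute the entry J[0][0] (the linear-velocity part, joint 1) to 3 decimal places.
axis z_0 = ẑ; lever o_n−o_0 = (0.8660,-0.5000,6.0000)
cross product → J_v[:, 0] = (0.5000,0.8660,-0.0000)
J_ω[:, 0] = z_0
entry J[0][0] = 0.5000

0.500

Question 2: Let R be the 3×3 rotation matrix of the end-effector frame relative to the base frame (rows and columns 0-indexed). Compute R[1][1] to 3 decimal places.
0.500

End-effector y-axis (col 1 of R) = (-0.8660,0.5000,-0.0000)
R[1][1] = 0.5000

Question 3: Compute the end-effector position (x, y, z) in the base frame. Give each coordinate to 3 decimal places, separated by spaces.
0.866 -0.500 6.000

after link 1: o_1 = (0.0000, 0.0000, 3.0000)
after link 2: o_2 = (0.8660, -0.5000, 6.0000)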